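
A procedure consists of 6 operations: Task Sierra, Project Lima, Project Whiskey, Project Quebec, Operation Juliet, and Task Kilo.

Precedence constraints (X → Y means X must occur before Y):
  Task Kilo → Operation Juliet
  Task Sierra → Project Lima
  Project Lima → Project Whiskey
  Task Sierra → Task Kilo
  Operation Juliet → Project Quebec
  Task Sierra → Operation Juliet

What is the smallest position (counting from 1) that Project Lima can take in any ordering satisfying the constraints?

Working backwards through the constraints from Project Lima, its only required predecessor is Task Sierra.
With 1 mandatory predecessor, the earliest Project Lima can sit is position 1+1 = 2, and placing just that one first achieves it.

2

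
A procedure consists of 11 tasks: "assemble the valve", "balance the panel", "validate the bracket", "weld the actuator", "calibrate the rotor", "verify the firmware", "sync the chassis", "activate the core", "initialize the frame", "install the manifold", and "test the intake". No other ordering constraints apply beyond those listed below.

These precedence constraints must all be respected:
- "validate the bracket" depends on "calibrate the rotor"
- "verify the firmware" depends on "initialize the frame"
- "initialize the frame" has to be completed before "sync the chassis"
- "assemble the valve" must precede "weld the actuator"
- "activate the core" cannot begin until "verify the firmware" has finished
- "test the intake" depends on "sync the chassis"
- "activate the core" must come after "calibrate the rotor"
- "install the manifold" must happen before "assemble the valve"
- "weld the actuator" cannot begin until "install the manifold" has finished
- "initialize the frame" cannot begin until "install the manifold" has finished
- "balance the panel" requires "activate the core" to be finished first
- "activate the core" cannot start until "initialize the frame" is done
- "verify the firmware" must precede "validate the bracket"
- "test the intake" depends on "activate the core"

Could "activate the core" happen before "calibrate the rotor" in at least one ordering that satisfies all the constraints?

There is a dependency chain "calibrate the rotor" → "activate the core", so "activate the core" always comes after "calibrate the rotor".
Hence "activate the core" can never be scheduled before "calibrate the rotor".

No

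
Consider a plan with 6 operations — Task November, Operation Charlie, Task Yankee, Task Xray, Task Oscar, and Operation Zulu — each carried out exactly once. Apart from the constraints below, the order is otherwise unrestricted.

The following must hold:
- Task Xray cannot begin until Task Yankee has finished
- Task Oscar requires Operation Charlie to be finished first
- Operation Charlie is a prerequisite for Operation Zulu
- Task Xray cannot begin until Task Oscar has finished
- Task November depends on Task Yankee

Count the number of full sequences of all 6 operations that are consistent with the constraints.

40

The operations with no prerequisites are Operation Charlie, Task Yankee; any of them can be placed first.
Counting all ways to extend the partial order to a total order gives 40.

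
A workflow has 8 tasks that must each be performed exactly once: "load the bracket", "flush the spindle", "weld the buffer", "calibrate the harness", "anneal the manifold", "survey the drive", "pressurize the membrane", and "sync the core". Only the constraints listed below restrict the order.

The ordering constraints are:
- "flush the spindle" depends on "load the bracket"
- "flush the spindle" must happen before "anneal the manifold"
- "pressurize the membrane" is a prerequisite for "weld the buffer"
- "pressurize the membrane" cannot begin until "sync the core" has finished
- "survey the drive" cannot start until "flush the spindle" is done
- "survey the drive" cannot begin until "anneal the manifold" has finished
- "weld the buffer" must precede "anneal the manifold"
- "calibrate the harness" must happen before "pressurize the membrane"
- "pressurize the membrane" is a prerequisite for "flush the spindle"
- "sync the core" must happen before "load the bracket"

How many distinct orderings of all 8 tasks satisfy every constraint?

The tasks with no prerequisites are "calibrate the harness", "sync the core"; any of them can be placed first.
Counting all ways to extend the partial order to a total order gives 12.

12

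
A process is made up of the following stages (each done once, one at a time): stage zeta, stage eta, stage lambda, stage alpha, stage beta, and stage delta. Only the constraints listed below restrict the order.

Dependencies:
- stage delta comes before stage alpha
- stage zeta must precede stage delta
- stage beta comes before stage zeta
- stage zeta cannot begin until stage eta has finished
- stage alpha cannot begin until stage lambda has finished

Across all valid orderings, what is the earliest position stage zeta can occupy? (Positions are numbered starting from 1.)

Working backwards through the constraints from stage zeta, its full set of required predecessors is stage eta, stage beta — 2 of them.
So at minimum 2 stages come before stage zeta, putting stage zeta no earlier than position 3. That position is achievable by scheduling exactly those predecessors first.

3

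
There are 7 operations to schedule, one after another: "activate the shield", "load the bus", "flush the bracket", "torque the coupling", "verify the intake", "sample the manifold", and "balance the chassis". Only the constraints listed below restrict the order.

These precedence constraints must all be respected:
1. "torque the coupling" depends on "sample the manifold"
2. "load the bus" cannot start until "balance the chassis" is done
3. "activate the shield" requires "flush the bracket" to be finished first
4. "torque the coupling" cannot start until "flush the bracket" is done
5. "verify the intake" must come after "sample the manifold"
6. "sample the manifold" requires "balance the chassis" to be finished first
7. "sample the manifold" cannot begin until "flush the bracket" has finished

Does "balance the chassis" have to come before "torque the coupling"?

Chaining the stated constraints: "balance the chassis" → "sample the manifold" → "torque the coupling".
That forces "balance the chassis" before "torque the coupling" in every valid schedule.

Yes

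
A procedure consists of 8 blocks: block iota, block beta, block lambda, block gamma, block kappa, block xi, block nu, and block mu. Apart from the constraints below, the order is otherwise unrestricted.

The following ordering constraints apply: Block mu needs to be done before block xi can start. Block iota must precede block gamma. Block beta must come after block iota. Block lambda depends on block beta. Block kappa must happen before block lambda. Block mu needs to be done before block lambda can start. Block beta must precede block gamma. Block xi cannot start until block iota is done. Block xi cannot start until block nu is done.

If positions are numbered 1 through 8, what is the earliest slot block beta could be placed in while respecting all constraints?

The only block forced before block beta (directly or transitively) is block iota.
With 1 mandatory predecessor, the earliest block beta can sit is position 1+1 = 2, and placing just that one first achieves it.

2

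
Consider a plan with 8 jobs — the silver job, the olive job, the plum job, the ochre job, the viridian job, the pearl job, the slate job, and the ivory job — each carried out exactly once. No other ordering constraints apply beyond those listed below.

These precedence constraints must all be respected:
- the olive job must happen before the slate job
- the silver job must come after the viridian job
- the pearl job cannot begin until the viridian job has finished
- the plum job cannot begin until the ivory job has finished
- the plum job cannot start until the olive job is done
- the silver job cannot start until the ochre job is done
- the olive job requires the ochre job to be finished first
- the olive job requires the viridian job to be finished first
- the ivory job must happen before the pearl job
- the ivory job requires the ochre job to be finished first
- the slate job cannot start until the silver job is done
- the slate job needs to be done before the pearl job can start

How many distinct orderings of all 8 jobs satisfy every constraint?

55

The jobs with no prerequisites are the ochre job, the viridian job; any of them can be placed first.
Counting all ways to extend the partial order to a total order gives 55.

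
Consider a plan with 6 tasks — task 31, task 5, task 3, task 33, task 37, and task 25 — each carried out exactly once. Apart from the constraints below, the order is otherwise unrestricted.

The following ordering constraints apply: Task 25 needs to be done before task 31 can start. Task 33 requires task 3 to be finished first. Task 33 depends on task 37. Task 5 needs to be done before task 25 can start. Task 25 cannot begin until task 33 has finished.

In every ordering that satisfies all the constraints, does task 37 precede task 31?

Tracing the constraints gives a chain: task 37 → task 33 → task 25 → task 31.
That forces task 37 before task 31 in every valid schedule.

Yes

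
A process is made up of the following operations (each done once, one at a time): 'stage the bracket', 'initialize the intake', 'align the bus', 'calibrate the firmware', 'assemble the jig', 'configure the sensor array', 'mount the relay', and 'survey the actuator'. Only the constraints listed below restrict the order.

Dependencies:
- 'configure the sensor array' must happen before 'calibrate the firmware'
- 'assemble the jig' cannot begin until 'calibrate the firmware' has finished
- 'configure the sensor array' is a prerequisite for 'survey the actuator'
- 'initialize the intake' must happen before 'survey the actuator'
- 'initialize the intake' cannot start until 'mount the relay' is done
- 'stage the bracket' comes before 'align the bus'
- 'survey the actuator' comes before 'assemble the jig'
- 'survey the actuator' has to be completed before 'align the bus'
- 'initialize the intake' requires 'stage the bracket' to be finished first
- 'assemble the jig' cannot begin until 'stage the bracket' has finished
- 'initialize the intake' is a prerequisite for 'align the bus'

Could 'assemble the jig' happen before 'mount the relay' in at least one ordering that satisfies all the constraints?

There is a dependency chain 'mount the relay' → 'initialize the intake' → 'survey the actuator' → 'assemble the jig', so 'assemble the jig' always comes after 'mount the relay'.
So no valid ordering can have 'assemble the jig' before 'mount the relay'.

No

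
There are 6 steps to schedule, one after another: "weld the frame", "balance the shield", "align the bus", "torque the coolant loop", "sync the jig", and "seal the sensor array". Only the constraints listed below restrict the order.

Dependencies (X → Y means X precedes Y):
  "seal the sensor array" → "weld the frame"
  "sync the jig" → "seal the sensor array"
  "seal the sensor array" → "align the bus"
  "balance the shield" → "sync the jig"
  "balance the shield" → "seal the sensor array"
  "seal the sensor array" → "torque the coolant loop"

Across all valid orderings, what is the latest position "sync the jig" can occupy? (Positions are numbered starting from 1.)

Following every chain forward from "sync the jig", the steps that must come later are "weld the frame", "align the bus", "torque the coolant loop", "seal the sensor array" — 4 of them.
So at least 4 steps follow "sync the jig", putting "sync the jig" no later than position 2. That position is achievable by scheduling everything else first.

2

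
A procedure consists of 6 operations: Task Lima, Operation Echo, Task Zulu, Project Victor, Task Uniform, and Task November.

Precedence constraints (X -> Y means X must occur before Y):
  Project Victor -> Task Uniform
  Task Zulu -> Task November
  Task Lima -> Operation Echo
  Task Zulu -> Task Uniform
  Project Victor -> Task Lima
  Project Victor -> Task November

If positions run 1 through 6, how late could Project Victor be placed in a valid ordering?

2

The operations that are forced after Project Victor, directly or by a chain of constraints, are Task Lima, Operation Echo, Task Uniform, Task November. That's 4 operations.
So at least 4 operations follow Project Victor, putting Project Victor no later than position 2. That position is achievable by scheduling everything else first.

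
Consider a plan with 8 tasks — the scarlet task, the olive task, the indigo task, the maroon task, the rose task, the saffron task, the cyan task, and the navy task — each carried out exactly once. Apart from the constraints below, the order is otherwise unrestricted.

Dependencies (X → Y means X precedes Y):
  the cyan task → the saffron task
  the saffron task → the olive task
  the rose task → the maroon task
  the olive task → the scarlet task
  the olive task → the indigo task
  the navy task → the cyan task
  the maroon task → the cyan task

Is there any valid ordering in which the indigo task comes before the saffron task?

The constraints give a chain the saffron task → the olive task → the indigo task, which forces the saffron task before the indigo task.
So no valid ordering can have the indigo task before the saffron task.

No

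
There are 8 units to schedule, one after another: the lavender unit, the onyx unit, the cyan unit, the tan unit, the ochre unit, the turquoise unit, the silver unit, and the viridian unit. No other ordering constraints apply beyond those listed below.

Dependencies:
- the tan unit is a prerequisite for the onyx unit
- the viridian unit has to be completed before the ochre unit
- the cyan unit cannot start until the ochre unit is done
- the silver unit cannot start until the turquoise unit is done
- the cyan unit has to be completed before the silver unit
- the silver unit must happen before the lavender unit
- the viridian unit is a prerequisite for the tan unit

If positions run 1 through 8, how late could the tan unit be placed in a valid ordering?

7

The only unit forced after the tan unit (directly or by a chain) is the onyx unit.
With 1 mandatory successor out of 8 units total, the latest slot for the tan unit is 8−1 = 7, and it's reachable by doing all non-successors before the tan unit.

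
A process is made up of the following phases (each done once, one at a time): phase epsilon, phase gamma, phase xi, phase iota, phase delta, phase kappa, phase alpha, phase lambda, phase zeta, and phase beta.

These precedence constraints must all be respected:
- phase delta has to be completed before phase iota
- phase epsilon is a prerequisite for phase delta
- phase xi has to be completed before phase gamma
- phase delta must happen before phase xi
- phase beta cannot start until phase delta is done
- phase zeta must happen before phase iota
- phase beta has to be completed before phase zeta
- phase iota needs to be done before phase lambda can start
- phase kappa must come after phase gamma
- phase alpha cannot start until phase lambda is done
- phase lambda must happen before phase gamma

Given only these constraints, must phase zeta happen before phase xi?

Nothing in the constraints links phase zeta and phase xi; they are unordered relative to each other.
So phase zeta can come before phase xi or after — it is not forced.

No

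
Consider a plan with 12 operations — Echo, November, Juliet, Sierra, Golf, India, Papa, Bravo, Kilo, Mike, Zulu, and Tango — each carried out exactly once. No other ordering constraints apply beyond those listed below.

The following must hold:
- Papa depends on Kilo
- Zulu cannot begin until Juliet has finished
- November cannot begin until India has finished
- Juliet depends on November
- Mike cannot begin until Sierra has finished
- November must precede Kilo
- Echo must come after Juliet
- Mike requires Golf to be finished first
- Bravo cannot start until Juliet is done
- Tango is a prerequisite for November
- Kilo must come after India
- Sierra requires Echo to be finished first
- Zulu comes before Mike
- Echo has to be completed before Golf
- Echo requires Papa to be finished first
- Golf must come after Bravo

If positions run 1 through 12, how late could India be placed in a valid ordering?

2

Following every chain forward from India, the operations that must come later are Echo, November, Juliet, Sierra, Golf, Papa, Bravo, Kilo, Mike, Zulu — 10 of them.
So at least 10 operations follow India, putting India no later than position 2. That position is achievable by scheduling everything else first.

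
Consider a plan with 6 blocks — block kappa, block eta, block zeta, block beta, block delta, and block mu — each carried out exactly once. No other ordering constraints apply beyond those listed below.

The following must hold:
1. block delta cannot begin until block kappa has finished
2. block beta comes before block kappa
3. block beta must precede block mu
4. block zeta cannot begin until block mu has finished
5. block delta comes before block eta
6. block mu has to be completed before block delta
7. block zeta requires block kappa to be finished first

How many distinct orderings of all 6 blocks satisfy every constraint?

6

Block beta is the only block with nothing required before it, so every ordering starts there.
Systematically extending each partial ordering one block at a time and counting, there are 6 complete orderings.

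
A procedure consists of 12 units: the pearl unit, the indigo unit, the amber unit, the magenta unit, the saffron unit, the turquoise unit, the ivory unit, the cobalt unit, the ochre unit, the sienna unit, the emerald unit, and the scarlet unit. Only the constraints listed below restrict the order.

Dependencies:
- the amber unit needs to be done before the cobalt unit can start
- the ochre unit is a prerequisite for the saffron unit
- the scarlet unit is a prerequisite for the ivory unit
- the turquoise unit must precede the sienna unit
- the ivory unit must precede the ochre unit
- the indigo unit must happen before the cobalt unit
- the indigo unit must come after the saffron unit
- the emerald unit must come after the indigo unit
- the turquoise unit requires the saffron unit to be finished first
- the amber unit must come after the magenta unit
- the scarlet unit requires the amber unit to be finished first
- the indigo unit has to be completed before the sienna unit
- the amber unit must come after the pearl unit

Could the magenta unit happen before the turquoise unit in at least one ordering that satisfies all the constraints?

The constraints force the magenta unit before the turquoise unit, so yes — every valid ordering has the magenta unit earlier.

Yes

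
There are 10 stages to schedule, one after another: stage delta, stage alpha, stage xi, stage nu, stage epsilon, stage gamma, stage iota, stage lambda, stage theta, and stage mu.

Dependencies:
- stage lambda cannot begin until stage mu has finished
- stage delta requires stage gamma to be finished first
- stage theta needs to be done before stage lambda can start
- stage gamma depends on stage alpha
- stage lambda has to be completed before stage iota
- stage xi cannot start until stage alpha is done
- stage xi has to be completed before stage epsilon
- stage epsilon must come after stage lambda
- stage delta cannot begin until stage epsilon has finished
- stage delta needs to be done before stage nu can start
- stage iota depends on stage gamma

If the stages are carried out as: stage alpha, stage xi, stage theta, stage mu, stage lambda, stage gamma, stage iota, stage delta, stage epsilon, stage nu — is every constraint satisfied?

No

Here stage epsilon comes after stage delta.
But one of the constraints requires stage epsilon before stage delta, so this ordering violates it.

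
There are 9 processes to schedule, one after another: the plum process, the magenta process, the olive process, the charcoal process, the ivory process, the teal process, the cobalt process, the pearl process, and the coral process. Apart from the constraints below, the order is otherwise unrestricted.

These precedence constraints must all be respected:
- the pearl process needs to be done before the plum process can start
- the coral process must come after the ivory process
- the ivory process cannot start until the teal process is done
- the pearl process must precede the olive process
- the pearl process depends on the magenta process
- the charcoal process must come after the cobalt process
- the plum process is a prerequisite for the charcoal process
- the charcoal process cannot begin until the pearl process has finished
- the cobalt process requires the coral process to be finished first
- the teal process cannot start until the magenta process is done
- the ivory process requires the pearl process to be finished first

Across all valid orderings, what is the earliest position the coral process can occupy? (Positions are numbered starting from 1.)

The processes that are forced before the coral process, directly or transitively, are the magenta process, the ivory process, the teal process, the pearl process. That's 4 processes.
So at minimum 4 processes come before the coral process, putting the coral process no earlier than position 5. That position is achievable by scheduling exactly those predecessors first.

5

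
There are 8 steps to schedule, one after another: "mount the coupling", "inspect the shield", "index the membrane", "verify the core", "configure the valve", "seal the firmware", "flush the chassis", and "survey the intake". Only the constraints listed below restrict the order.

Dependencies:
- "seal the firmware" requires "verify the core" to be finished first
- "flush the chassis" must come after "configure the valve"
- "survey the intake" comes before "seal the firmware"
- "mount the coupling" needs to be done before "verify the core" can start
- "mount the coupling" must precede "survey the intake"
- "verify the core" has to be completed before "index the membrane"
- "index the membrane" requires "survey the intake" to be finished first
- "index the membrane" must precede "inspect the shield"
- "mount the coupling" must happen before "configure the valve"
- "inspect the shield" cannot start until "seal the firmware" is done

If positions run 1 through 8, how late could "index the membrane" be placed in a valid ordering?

Following the constraints forward from "index the membrane", its only required successor is "inspect the shield".
So at least 1 step follows "index the membrane", putting "index the membrane" no later than position 7. That position is achievable by scheduling everything else first.

7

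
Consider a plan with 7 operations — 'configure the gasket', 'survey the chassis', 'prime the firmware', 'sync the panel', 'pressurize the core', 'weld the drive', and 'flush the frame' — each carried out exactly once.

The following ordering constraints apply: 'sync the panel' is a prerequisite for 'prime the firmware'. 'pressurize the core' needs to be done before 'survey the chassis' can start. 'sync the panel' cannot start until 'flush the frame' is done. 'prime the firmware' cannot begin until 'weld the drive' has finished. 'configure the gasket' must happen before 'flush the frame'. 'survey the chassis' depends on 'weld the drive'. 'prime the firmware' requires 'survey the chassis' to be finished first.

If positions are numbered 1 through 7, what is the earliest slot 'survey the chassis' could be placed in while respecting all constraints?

3

Working backwards through the constraints from 'survey the chassis', its full set of required predecessors is 'pressurize the core', 'weld the drive' — 2 of them.
So at minimum 2 operations come before 'survey the chassis', putting 'survey the chassis' no earlier than position 3. That position is achievable by scheduling exactly those predecessors first.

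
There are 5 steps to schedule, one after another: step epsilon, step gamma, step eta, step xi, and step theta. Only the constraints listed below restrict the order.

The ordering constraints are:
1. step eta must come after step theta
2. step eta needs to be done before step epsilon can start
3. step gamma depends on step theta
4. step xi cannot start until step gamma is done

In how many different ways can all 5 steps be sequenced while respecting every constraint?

6

Only step theta has no prerequisites, so it must go first.
Enumerating by repeatedly choosing an available step (one whose prerequisites are all placed) gives 6 distinct complete orderings.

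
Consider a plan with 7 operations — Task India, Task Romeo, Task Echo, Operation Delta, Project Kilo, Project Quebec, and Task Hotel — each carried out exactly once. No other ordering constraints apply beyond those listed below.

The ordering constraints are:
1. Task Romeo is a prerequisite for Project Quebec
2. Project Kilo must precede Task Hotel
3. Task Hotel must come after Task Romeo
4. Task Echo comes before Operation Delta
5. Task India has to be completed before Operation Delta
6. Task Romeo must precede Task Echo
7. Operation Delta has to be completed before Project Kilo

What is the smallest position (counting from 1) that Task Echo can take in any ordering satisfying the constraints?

Working backwards through the constraints from Task Echo, its only required predecessor is Task Romeo.
So at minimum 1 operation comes before Task Echo, putting Task Echo no earlier than position 2. That position is achievable by scheduling exactly that predecessor first.

2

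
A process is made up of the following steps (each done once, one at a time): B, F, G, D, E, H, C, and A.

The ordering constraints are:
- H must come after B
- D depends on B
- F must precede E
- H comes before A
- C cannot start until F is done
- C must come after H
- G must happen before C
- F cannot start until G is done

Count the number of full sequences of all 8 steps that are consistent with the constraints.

2 steps have no prerequisites (B, G), so any of them could come first.
Enumerating by repeatedly choosing an available step (one whose prerequisites are all placed) gives 326 distinct complete orderings.

326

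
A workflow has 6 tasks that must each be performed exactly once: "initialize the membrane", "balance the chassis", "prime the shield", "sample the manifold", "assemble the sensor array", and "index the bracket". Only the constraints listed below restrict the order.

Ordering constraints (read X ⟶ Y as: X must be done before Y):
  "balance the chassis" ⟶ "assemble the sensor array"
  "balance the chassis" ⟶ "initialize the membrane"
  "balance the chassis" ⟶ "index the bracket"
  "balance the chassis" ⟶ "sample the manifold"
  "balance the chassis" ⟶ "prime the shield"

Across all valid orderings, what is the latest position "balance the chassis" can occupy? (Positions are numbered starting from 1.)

1

Following every chain forward from "balance the chassis", the tasks that must come later are "initialize the membrane", "prime the shield", "sample the manifold", "assemble the sensor array", "index the bracket" — 5 of them.
So at least 5 tasks follow "balance the chassis", putting "balance the chassis" no later than position 1. That position is achievable by scheduling everything else first.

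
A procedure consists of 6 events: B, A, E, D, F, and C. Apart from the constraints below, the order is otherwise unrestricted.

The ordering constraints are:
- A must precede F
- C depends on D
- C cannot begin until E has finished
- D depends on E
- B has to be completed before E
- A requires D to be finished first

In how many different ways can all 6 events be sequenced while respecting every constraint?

Only B has no prerequisites, so it must go first.
Counting all ways to extend the partial order to a total order gives 3.

3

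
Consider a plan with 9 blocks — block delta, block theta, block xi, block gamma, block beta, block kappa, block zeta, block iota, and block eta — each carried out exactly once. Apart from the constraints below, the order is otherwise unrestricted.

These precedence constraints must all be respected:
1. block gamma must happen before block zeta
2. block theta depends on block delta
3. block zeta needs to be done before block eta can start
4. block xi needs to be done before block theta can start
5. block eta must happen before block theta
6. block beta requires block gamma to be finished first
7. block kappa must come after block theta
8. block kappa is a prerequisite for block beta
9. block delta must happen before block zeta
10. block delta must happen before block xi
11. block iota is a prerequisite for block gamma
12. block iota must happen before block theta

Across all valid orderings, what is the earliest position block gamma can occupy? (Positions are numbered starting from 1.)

2

The only block forced before block gamma (directly or transitively) is block iota.
So at minimum 1 block comes before block gamma, putting block gamma no earlier than position 2. That position is achievable by scheduling exactly that predecessor first.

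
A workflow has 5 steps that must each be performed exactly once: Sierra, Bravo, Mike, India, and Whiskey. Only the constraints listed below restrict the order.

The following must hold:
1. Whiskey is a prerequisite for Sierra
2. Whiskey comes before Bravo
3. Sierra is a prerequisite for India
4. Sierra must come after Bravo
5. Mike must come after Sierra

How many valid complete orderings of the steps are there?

Only Whiskey has no prerequisites, so it must go first.
Counting all ways to extend the partial order to a total order gives 2.

2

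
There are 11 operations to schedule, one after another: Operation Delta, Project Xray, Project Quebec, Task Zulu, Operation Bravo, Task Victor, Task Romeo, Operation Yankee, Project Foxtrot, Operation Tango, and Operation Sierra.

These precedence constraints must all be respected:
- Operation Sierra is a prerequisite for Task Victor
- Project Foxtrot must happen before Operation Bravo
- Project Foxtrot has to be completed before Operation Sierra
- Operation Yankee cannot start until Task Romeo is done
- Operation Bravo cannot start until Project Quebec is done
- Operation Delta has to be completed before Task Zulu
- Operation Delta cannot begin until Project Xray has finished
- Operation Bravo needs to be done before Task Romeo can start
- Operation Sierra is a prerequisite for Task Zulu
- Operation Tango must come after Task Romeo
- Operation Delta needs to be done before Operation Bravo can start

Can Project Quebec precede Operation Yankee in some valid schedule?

Yes

Every valid ordering already has Project Quebec before Operation Yankee (the constraints require it), so in particular at least one does.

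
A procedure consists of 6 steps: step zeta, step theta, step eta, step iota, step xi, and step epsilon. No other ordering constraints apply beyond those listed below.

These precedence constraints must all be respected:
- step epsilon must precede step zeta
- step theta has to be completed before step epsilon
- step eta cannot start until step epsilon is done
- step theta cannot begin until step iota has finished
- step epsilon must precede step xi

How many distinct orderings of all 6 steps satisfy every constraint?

6

Only step iota has no prerequisites, so it must go first.
Enumerating by repeatedly choosing an available step (one whose prerequisites are all placed) gives 6 distinct complete orderings.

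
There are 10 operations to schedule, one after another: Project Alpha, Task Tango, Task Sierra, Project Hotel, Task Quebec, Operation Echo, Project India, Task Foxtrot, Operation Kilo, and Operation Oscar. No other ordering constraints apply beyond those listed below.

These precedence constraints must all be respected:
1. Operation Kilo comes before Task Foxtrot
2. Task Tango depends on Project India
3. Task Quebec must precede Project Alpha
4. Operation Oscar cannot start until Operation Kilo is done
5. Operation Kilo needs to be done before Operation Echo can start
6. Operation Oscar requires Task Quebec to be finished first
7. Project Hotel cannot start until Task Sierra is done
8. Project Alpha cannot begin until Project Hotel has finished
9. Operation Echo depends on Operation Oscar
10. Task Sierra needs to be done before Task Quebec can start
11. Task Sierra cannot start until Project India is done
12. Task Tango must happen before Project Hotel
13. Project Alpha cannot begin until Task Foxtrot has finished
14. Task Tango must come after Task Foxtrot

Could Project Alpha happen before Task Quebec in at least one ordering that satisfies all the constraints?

The constraints give a chain Task Quebec → Project Alpha, which forces Task Quebec before Project Alpha.
Hence Project Alpha can never be scheduled before Task Quebec.

No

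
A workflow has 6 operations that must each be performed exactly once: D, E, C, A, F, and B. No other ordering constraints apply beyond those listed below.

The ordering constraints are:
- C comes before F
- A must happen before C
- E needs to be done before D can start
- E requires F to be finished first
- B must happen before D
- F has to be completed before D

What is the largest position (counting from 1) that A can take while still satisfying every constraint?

The operations that are forced after A, directly or by a chain of constraints, are D, E, C, F. That's 4 operations.
So at least 4 operations follow A, putting A no later than position 2. That position is achievable by scheduling everything else first.

2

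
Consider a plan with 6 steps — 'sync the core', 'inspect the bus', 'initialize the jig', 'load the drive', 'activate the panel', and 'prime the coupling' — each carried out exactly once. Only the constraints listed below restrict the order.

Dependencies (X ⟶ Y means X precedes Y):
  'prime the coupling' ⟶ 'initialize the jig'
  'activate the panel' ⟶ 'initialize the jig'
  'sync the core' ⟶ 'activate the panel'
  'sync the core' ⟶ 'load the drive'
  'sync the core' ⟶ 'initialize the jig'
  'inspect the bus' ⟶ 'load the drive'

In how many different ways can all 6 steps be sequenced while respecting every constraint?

40

The steps with no prerequisites are 'sync the core', 'inspect the bus', 'prime the coupling'; any of them can be placed first.
Systematically extending each partial ordering one step at a time and counting, there are 40 complete orderings.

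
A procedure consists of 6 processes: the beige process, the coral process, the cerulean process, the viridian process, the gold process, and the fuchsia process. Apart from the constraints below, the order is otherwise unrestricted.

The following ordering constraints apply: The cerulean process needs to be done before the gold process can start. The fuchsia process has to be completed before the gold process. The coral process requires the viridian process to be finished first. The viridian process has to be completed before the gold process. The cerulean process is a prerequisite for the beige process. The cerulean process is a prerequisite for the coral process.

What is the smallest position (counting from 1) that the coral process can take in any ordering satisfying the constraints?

3

Every process that must precede the coral process has to come before it. Tracing all chains that end at the coral process, those processes are: the cerulean process, the viridian process — 2 in total.
With 2 mandatory predecessors, the earliest the coral process can sit is position 2+1 = 3, and placing just those 2 first achieves it.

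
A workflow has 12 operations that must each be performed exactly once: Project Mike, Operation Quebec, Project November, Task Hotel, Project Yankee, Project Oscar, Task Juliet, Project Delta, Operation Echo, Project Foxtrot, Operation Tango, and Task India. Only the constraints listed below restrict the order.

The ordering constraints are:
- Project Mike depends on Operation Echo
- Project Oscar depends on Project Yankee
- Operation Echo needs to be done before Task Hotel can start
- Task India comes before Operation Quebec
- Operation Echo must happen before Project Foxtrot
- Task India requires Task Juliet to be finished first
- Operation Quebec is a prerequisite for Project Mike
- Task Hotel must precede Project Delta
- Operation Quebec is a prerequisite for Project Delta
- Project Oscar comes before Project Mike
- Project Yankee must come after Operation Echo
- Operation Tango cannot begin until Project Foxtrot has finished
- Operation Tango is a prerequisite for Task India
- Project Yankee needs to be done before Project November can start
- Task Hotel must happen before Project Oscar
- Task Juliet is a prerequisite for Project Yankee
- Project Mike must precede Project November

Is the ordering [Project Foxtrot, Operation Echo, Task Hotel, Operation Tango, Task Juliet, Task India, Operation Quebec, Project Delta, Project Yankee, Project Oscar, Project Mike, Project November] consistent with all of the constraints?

The sequence places Project Foxtrot ahead of Operation Echo.
Since Operation Echo is required before Project Foxtrot, the ordering is invalid.

No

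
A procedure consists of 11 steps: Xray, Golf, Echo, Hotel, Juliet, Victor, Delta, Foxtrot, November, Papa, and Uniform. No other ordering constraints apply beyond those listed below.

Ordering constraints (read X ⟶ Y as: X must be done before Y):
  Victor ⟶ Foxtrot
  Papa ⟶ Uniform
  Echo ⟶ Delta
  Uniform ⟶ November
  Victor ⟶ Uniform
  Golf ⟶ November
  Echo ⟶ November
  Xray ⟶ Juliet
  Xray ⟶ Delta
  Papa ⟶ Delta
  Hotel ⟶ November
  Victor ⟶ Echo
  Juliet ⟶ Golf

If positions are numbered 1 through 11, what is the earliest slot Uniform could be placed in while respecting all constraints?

Every step that must precede Uniform has to come before it. Tracing all chains that end at Uniform, those steps are: Victor, Papa — 2 in total.
With 2 mandatory predecessors, the earliest Uniform can sit is position 2+1 = 3, and placing just those 2 first achieves it.

3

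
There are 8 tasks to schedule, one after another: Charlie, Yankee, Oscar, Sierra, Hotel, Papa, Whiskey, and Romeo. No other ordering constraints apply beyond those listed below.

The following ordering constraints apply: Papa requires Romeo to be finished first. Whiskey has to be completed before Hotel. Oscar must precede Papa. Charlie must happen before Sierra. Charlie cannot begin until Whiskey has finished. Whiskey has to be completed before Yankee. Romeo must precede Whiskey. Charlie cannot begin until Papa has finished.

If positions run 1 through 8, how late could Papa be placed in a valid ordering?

Following every chain forward from Papa, the tasks that must come later are Charlie, Sierra — 2 of them.
With 2 mandatory successors out of 8 tasks total, the latest slot for Papa is 8−2 = 6, and it's reachable by doing all non-successors before Papa.

6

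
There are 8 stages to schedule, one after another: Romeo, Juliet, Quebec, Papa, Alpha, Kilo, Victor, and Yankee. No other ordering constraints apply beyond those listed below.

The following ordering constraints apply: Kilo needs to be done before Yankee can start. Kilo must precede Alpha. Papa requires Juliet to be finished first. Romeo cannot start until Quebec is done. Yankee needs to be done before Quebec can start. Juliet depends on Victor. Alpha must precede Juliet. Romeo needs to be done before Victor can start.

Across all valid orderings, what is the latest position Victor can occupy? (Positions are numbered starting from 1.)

6

The stages that are forced after Victor, directly or by a chain of constraints, are Juliet, Papa. That's 2 stages.
With 2 mandatory successors out of 8 stages total, the latest slot for Victor is 8−2 = 6, and it's reachable by doing all non-successors before Victor.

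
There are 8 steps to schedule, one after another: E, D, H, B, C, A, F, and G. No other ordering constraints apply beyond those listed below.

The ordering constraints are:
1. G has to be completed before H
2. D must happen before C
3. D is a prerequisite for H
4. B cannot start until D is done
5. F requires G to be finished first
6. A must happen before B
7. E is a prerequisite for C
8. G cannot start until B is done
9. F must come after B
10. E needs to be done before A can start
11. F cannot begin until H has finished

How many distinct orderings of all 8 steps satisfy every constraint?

2 steps have no prerequisites (E, D), so any of them could come first.
Enumerating by repeatedly choosing an available step (one whose prerequisites are all placed) gives 17 distinct complete orderings.

17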